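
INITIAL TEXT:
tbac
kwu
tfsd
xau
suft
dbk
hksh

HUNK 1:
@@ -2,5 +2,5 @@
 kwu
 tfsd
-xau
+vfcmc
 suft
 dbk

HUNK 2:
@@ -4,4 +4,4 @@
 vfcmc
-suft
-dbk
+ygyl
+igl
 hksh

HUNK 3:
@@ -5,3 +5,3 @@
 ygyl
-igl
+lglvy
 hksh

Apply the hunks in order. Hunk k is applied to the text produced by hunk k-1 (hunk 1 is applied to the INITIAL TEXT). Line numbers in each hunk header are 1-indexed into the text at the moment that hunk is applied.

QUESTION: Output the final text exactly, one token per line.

Hunk 1: at line 2 remove [xau] add [vfcmc] -> 7 lines: tbac kwu tfsd vfcmc suft dbk hksh
Hunk 2: at line 4 remove [suft,dbk] add [ygyl,igl] -> 7 lines: tbac kwu tfsd vfcmc ygyl igl hksh
Hunk 3: at line 5 remove [igl] add [lglvy] -> 7 lines: tbac kwu tfsd vfcmc ygyl lglvy hksh

Answer: tbac
kwu
tfsd
vfcmc
ygyl
lglvy
hksh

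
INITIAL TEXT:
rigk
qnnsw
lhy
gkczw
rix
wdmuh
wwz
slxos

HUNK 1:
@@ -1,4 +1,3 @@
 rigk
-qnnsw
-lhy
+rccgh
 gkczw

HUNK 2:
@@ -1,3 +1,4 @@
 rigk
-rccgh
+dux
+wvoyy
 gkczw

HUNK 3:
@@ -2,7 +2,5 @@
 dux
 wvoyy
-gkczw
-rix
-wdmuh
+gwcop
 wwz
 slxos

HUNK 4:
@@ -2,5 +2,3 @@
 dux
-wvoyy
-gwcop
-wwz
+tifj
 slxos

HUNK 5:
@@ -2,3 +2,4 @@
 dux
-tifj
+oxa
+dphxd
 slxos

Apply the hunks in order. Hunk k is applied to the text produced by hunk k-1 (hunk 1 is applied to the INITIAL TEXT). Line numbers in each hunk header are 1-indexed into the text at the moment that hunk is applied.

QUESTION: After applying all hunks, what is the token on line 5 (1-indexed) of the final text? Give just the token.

Hunk 1: at line 1 remove [qnnsw,lhy] add [rccgh] -> 7 lines: rigk rccgh gkczw rix wdmuh wwz slxos
Hunk 2: at line 1 remove [rccgh] add [dux,wvoyy] -> 8 lines: rigk dux wvoyy gkczw rix wdmuh wwz slxos
Hunk 3: at line 2 remove [gkczw,rix,wdmuh] add [gwcop] -> 6 lines: rigk dux wvoyy gwcop wwz slxos
Hunk 4: at line 2 remove [wvoyy,gwcop,wwz] add [tifj] -> 4 lines: rigk dux tifj slxos
Hunk 5: at line 2 remove [tifj] add [oxa,dphxd] -> 5 lines: rigk dux oxa dphxd slxos
Final line 5: slxos

Answer: slxos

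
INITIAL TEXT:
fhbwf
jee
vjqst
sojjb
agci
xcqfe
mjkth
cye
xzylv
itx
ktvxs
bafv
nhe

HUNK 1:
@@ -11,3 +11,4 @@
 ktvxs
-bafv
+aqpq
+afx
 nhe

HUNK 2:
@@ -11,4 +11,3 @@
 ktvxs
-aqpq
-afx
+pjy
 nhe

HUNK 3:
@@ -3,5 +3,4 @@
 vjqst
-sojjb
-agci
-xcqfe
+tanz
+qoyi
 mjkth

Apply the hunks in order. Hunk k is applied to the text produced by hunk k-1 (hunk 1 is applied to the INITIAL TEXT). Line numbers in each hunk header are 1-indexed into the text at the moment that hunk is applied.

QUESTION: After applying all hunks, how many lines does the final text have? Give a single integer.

Answer: 12

Derivation:
Hunk 1: at line 11 remove [bafv] add [aqpq,afx] -> 14 lines: fhbwf jee vjqst sojjb agci xcqfe mjkth cye xzylv itx ktvxs aqpq afx nhe
Hunk 2: at line 11 remove [aqpq,afx] add [pjy] -> 13 lines: fhbwf jee vjqst sojjb agci xcqfe mjkth cye xzylv itx ktvxs pjy nhe
Hunk 3: at line 3 remove [sojjb,agci,xcqfe] add [tanz,qoyi] -> 12 lines: fhbwf jee vjqst tanz qoyi mjkth cye xzylv itx ktvxs pjy nhe
Final line count: 12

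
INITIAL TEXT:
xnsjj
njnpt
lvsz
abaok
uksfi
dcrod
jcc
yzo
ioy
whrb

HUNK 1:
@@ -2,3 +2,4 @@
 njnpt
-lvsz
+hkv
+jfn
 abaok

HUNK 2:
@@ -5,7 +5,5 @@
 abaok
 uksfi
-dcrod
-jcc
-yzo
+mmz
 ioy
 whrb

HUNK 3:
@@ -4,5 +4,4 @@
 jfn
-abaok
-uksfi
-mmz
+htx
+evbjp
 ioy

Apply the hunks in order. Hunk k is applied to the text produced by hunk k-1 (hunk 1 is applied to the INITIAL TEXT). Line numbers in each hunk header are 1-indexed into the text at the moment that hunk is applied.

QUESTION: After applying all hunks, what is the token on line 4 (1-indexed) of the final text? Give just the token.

Answer: jfn

Derivation:
Hunk 1: at line 2 remove [lvsz] add [hkv,jfn] -> 11 lines: xnsjj njnpt hkv jfn abaok uksfi dcrod jcc yzo ioy whrb
Hunk 2: at line 5 remove [dcrod,jcc,yzo] add [mmz] -> 9 lines: xnsjj njnpt hkv jfn abaok uksfi mmz ioy whrb
Hunk 3: at line 4 remove [abaok,uksfi,mmz] add [htx,evbjp] -> 8 lines: xnsjj njnpt hkv jfn htx evbjp ioy whrb
Final line 4: jfn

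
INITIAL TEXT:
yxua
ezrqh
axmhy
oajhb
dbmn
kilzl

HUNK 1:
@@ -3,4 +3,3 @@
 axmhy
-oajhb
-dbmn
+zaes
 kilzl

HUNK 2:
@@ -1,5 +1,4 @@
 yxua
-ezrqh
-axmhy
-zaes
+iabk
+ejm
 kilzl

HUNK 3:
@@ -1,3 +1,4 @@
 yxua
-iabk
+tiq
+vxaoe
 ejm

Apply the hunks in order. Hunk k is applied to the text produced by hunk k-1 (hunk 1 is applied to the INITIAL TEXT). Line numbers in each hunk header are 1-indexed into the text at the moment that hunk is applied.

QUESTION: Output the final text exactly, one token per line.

Hunk 1: at line 3 remove [oajhb,dbmn] add [zaes] -> 5 lines: yxua ezrqh axmhy zaes kilzl
Hunk 2: at line 1 remove [ezrqh,axmhy,zaes] add [iabk,ejm] -> 4 lines: yxua iabk ejm kilzl
Hunk 3: at line 1 remove [iabk] add [tiq,vxaoe] -> 5 lines: yxua tiq vxaoe ejm kilzl

Answer: yxua
tiq
vxaoe
ejm
kilzl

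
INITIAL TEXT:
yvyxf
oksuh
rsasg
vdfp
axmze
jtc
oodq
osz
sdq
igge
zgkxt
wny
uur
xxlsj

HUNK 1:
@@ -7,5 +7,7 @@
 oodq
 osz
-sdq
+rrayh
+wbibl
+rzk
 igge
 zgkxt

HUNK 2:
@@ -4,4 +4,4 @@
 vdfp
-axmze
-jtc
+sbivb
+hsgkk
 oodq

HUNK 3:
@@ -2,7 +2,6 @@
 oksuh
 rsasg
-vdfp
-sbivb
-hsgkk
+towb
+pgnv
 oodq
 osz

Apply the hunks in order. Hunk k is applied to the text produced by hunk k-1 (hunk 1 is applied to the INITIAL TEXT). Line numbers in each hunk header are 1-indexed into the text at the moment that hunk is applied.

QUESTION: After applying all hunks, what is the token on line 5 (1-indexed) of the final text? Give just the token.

Answer: pgnv

Derivation:
Hunk 1: at line 7 remove [sdq] add [rrayh,wbibl,rzk] -> 16 lines: yvyxf oksuh rsasg vdfp axmze jtc oodq osz rrayh wbibl rzk igge zgkxt wny uur xxlsj
Hunk 2: at line 4 remove [axmze,jtc] add [sbivb,hsgkk] -> 16 lines: yvyxf oksuh rsasg vdfp sbivb hsgkk oodq osz rrayh wbibl rzk igge zgkxt wny uur xxlsj
Hunk 3: at line 2 remove [vdfp,sbivb,hsgkk] add [towb,pgnv] -> 15 lines: yvyxf oksuh rsasg towb pgnv oodq osz rrayh wbibl rzk igge zgkxt wny uur xxlsj
Final line 5: pgnv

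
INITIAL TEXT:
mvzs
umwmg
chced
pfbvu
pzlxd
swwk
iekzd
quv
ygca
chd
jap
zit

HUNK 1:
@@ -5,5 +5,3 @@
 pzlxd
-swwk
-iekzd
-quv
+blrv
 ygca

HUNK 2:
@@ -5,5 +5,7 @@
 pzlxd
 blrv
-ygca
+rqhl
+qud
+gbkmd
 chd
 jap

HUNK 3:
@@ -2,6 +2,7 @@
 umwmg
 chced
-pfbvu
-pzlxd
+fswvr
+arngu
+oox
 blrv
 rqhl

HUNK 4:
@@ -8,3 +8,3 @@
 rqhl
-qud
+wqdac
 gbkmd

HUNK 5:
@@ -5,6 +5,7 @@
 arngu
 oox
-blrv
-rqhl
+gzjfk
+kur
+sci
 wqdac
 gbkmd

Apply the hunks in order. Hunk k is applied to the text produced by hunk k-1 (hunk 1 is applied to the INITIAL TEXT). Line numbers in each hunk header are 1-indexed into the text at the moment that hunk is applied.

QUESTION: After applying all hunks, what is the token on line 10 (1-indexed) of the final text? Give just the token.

Answer: wqdac

Derivation:
Hunk 1: at line 5 remove [swwk,iekzd,quv] add [blrv] -> 10 lines: mvzs umwmg chced pfbvu pzlxd blrv ygca chd jap zit
Hunk 2: at line 5 remove [ygca] add [rqhl,qud,gbkmd] -> 12 lines: mvzs umwmg chced pfbvu pzlxd blrv rqhl qud gbkmd chd jap zit
Hunk 3: at line 2 remove [pfbvu,pzlxd] add [fswvr,arngu,oox] -> 13 lines: mvzs umwmg chced fswvr arngu oox blrv rqhl qud gbkmd chd jap zit
Hunk 4: at line 8 remove [qud] add [wqdac] -> 13 lines: mvzs umwmg chced fswvr arngu oox blrv rqhl wqdac gbkmd chd jap zit
Hunk 5: at line 5 remove [blrv,rqhl] add [gzjfk,kur,sci] -> 14 lines: mvzs umwmg chced fswvr arngu oox gzjfk kur sci wqdac gbkmd chd jap zit
Final line 10: wqdac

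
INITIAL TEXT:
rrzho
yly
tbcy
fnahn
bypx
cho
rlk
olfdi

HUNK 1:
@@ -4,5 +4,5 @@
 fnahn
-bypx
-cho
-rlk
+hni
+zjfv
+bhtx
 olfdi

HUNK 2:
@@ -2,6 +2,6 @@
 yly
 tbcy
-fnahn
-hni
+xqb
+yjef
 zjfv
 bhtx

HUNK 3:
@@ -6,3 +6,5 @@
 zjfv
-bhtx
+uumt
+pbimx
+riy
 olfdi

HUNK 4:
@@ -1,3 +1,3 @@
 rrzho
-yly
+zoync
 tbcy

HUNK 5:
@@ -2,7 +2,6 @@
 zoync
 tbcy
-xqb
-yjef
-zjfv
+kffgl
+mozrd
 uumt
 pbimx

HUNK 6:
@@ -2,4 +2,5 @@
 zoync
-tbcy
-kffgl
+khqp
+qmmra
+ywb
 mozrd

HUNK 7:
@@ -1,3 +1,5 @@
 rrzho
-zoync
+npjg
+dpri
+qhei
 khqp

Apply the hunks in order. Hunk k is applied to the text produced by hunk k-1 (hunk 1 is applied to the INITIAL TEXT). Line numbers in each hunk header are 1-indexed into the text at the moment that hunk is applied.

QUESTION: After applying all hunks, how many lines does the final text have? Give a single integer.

Hunk 1: at line 4 remove [bypx,cho,rlk] add [hni,zjfv,bhtx] -> 8 lines: rrzho yly tbcy fnahn hni zjfv bhtx olfdi
Hunk 2: at line 2 remove [fnahn,hni] add [xqb,yjef] -> 8 lines: rrzho yly tbcy xqb yjef zjfv bhtx olfdi
Hunk 3: at line 6 remove [bhtx] add [uumt,pbimx,riy] -> 10 lines: rrzho yly tbcy xqb yjef zjfv uumt pbimx riy olfdi
Hunk 4: at line 1 remove [yly] add [zoync] -> 10 lines: rrzho zoync tbcy xqb yjef zjfv uumt pbimx riy olfdi
Hunk 5: at line 2 remove [xqb,yjef,zjfv] add [kffgl,mozrd] -> 9 lines: rrzho zoync tbcy kffgl mozrd uumt pbimx riy olfdi
Hunk 6: at line 2 remove [tbcy,kffgl] add [khqp,qmmra,ywb] -> 10 lines: rrzho zoync khqp qmmra ywb mozrd uumt pbimx riy olfdi
Hunk 7: at line 1 remove [zoync] add [npjg,dpri,qhei] -> 12 lines: rrzho npjg dpri qhei khqp qmmra ywb mozrd uumt pbimx riy olfdi
Final line count: 12

Answer: 12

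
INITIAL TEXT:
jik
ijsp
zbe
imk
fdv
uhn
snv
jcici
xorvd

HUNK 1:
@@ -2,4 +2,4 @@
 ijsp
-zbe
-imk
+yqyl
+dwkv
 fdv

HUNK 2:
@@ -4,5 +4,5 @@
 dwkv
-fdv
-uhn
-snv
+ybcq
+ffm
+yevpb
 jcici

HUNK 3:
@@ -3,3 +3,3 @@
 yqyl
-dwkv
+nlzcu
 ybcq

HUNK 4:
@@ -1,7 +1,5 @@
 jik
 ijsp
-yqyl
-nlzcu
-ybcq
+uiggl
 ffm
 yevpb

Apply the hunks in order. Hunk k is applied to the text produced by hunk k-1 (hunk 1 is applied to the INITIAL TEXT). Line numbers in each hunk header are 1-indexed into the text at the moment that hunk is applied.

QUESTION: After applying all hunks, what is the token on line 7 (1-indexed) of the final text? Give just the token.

Hunk 1: at line 2 remove [zbe,imk] add [yqyl,dwkv] -> 9 lines: jik ijsp yqyl dwkv fdv uhn snv jcici xorvd
Hunk 2: at line 4 remove [fdv,uhn,snv] add [ybcq,ffm,yevpb] -> 9 lines: jik ijsp yqyl dwkv ybcq ffm yevpb jcici xorvd
Hunk 3: at line 3 remove [dwkv] add [nlzcu] -> 9 lines: jik ijsp yqyl nlzcu ybcq ffm yevpb jcici xorvd
Hunk 4: at line 1 remove [yqyl,nlzcu,ybcq] add [uiggl] -> 7 lines: jik ijsp uiggl ffm yevpb jcici xorvd
Final line 7: xorvd

Answer: xorvd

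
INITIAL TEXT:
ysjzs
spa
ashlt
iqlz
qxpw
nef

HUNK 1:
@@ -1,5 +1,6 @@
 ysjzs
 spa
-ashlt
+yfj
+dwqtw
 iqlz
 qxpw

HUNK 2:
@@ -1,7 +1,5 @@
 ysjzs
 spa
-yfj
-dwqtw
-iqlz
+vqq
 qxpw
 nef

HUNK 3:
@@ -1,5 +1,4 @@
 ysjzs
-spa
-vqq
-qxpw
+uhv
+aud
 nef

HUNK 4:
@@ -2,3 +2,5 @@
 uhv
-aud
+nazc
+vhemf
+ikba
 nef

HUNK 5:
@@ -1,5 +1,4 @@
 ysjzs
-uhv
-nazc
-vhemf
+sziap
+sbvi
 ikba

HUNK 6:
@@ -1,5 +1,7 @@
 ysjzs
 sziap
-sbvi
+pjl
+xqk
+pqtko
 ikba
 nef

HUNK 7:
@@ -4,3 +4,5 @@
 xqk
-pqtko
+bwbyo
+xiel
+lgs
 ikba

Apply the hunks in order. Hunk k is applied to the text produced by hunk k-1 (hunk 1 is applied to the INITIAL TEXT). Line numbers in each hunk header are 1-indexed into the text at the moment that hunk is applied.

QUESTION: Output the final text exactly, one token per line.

Answer: ysjzs
sziap
pjl
xqk
bwbyo
xiel
lgs
ikba
nef

Derivation:
Hunk 1: at line 1 remove [ashlt] add [yfj,dwqtw] -> 7 lines: ysjzs spa yfj dwqtw iqlz qxpw nef
Hunk 2: at line 1 remove [yfj,dwqtw,iqlz] add [vqq] -> 5 lines: ysjzs spa vqq qxpw nef
Hunk 3: at line 1 remove [spa,vqq,qxpw] add [uhv,aud] -> 4 lines: ysjzs uhv aud nef
Hunk 4: at line 2 remove [aud] add [nazc,vhemf,ikba] -> 6 lines: ysjzs uhv nazc vhemf ikba nef
Hunk 5: at line 1 remove [uhv,nazc,vhemf] add [sziap,sbvi] -> 5 lines: ysjzs sziap sbvi ikba nef
Hunk 6: at line 1 remove [sbvi] add [pjl,xqk,pqtko] -> 7 lines: ysjzs sziap pjl xqk pqtko ikba nef
Hunk 7: at line 4 remove [pqtko] add [bwbyo,xiel,lgs] -> 9 lines: ysjzs sziap pjl xqk bwbyo xiel lgs ikba nef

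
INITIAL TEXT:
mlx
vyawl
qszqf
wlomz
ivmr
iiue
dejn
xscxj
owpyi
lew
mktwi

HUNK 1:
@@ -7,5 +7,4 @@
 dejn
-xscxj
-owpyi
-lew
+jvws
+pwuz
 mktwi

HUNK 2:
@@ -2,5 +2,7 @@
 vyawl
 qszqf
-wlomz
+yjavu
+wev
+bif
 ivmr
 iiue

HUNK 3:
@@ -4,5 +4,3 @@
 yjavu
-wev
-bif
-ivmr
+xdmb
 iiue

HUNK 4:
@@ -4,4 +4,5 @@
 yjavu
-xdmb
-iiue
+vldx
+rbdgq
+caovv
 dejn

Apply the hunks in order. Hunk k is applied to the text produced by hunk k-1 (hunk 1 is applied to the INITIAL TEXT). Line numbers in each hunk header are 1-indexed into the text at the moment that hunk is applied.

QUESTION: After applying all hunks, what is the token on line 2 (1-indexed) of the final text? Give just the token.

Answer: vyawl

Derivation:
Hunk 1: at line 7 remove [xscxj,owpyi,lew] add [jvws,pwuz] -> 10 lines: mlx vyawl qszqf wlomz ivmr iiue dejn jvws pwuz mktwi
Hunk 2: at line 2 remove [wlomz] add [yjavu,wev,bif] -> 12 lines: mlx vyawl qszqf yjavu wev bif ivmr iiue dejn jvws pwuz mktwi
Hunk 3: at line 4 remove [wev,bif,ivmr] add [xdmb] -> 10 lines: mlx vyawl qszqf yjavu xdmb iiue dejn jvws pwuz mktwi
Hunk 4: at line 4 remove [xdmb,iiue] add [vldx,rbdgq,caovv] -> 11 lines: mlx vyawl qszqf yjavu vldx rbdgq caovv dejn jvws pwuz mktwi
Final line 2: vyawl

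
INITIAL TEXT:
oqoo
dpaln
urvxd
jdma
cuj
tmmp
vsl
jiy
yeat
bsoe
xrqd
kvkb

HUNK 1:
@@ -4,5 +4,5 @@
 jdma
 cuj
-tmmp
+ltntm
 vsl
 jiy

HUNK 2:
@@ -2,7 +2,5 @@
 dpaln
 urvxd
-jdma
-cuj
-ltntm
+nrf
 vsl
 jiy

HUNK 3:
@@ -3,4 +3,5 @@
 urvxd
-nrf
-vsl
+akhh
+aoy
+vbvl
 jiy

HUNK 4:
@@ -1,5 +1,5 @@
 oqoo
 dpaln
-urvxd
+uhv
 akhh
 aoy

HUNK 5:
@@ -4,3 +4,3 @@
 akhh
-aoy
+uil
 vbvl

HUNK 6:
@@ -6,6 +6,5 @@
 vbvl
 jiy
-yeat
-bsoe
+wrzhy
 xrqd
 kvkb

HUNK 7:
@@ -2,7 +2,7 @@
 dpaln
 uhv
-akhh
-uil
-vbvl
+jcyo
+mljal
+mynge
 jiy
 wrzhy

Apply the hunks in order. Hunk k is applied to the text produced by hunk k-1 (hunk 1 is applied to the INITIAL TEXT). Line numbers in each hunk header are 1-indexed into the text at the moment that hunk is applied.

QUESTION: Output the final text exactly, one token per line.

Hunk 1: at line 4 remove [tmmp] add [ltntm] -> 12 lines: oqoo dpaln urvxd jdma cuj ltntm vsl jiy yeat bsoe xrqd kvkb
Hunk 2: at line 2 remove [jdma,cuj,ltntm] add [nrf] -> 10 lines: oqoo dpaln urvxd nrf vsl jiy yeat bsoe xrqd kvkb
Hunk 3: at line 3 remove [nrf,vsl] add [akhh,aoy,vbvl] -> 11 lines: oqoo dpaln urvxd akhh aoy vbvl jiy yeat bsoe xrqd kvkb
Hunk 4: at line 1 remove [urvxd] add [uhv] -> 11 lines: oqoo dpaln uhv akhh aoy vbvl jiy yeat bsoe xrqd kvkb
Hunk 5: at line 4 remove [aoy] add [uil] -> 11 lines: oqoo dpaln uhv akhh uil vbvl jiy yeat bsoe xrqd kvkb
Hunk 6: at line 6 remove [yeat,bsoe] add [wrzhy] -> 10 lines: oqoo dpaln uhv akhh uil vbvl jiy wrzhy xrqd kvkb
Hunk 7: at line 2 remove [akhh,uil,vbvl] add [jcyo,mljal,mynge] -> 10 lines: oqoo dpaln uhv jcyo mljal mynge jiy wrzhy xrqd kvkb

Answer: oqoo
dpaln
uhv
jcyo
mljal
mynge
jiy
wrzhy
xrqd
kvkb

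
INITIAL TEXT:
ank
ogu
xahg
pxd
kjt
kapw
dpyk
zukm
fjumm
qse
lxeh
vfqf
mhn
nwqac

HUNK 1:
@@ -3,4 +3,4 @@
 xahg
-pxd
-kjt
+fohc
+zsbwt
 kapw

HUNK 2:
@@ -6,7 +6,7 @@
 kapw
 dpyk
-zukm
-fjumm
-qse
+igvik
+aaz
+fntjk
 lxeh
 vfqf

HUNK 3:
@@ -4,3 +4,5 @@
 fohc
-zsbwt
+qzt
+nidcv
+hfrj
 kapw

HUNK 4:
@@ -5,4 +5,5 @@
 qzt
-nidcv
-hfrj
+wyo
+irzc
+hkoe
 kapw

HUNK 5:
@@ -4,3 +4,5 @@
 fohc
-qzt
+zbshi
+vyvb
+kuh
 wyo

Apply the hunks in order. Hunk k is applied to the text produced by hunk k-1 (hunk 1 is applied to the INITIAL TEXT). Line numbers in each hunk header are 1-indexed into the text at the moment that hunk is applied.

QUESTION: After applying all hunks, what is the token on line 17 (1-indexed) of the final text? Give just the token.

Answer: vfqf

Derivation:
Hunk 1: at line 3 remove [pxd,kjt] add [fohc,zsbwt] -> 14 lines: ank ogu xahg fohc zsbwt kapw dpyk zukm fjumm qse lxeh vfqf mhn nwqac
Hunk 2: at line 6 remove [zukm,fjumm,qse] add [igvik,aaz,fntjk] -> 14 lines: ank ogu xahg fohc zsbwt kapw dpyk igvik aaz fntjk lxeh vfqf mhn nwqac
Hunk 3: at line 4 remove [zsbwt] add [qzt,nidcv,hfrj] -> 16 lines: ank ogu xahg fohc qzt nidcv hfrj kapw dpyk igvik aaz fntjk lxeh vfqf mhn nwqac
Hunk 4: at line 5 remove [nidcv,hfrj] add [wyo,irzc,hkoe] -> 17 lines: ank ogu xahg fohc qzt wyo irzc hkoe kapw dpyk igvik aaz fntjk lxeh vfqf mhn nwqac
Hunk 5: at line 4 remove [qzt] add [zbshi,vyvb,kuh] -> 19 lines: ank ogu xahg fohc zbshi vyvb kuh wyo irzc hkoe kapw dpyk igvik aaz fntjk lxeh vfqf mhn nwqac
Final line 17: vfqf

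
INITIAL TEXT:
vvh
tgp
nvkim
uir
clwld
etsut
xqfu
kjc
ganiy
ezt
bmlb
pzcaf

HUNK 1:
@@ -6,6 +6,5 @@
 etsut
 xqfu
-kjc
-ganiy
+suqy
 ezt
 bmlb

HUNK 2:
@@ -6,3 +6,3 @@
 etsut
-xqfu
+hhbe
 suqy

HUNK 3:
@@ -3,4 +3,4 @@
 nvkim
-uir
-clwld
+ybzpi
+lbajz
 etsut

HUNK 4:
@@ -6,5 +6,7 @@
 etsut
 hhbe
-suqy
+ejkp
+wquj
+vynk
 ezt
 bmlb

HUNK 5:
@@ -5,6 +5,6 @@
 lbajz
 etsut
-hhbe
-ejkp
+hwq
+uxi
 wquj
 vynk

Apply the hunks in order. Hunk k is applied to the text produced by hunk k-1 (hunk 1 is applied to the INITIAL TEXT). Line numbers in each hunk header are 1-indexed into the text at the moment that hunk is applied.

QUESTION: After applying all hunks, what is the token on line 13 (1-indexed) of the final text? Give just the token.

Hunk 1: at line 6 remove [kjc,ganiy] add [suqy] -> 11 lines: vvh tgp nvkim uir clwld etsut xqfu suqy ezt bmlb pzcaf
Hunk 2: at line 6 remove [xqfu] add [hhbe] -> 11 lines: vvh tgp nvkim uir clwld etsut hhbe suqy ezt bmlb pzcaf
Hunk 3: at line 3 remove [uir,clwld] add [ybzpi,lbajz] -> 11 lines: vvh tgp nvkim ybzpi lbajz etsut hhbe suqy ezt bmlb pzcaf
Hunk 4: at line 6 remove [suqy] add [ejkp,wquj,vynk] -> 13 lines: vvh tgp nvkim ybzpi lbajz etsut hhbe ejkp wquj vynk ezt bmlb pzcaf
Hunk 5: at line 5 remove [hhbe,ejkp] add [hwq,uxi] -> 13 lines: vvh tgp nvkim ybzpi lbajz etsut hwq uxi wquj vynk ezt bmlb pzcaf
Final line 13: pzcaf

Answer: pzcaf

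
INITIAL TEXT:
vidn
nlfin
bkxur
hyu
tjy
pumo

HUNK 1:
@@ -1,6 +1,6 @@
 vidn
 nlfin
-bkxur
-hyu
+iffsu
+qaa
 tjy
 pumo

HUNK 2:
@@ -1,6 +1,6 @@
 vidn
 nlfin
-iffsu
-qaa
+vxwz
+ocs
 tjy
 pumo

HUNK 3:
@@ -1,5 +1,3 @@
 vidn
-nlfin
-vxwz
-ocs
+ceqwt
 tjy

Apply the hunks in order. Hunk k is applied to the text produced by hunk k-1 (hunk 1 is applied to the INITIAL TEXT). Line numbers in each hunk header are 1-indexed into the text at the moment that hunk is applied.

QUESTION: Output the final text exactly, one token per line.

Hunk 1: at line 1 remove [bkxur,hyu] add [iffsu,qaa] -> 6 lines: vidn nlfin iffsu qaa tjy pumo
Hunk 2: at line 1 remove [iffsu,qaa] add [vxwz,ocs] -> 6 lines: vidn nlfin vxwz ocs tjy pumo
Hunk 3: at line 1 remove [nlfin,vxwz,ocs] add [ceqwt] -> 4 lines: vidn ceqwt tjy pumo

Answer: vidn
ceqwt
tjy
pumo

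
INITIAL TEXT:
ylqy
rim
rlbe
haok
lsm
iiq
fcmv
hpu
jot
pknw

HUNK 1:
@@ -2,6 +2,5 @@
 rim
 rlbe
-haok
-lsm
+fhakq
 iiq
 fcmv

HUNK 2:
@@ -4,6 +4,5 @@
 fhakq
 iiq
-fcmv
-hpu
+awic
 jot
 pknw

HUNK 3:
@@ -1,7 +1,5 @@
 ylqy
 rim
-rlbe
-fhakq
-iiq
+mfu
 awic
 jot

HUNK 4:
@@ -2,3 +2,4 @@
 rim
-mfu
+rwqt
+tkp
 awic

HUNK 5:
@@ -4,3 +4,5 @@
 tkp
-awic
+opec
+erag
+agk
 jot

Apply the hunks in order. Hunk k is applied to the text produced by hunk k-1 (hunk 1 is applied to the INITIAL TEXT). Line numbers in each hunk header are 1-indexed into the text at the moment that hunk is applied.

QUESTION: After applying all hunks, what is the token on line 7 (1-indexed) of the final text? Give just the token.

Hunk 1: at line 2 remove [haok,lsm] add [fhakq] -> 9 lines: ylqy rim rlbe fhakq iiq fcmv hpu jot pknw
Hunk 2: at line 4 remove [fcmv,hpu] add [awic] -> 8 lines: ylqy rim rlbe fhakq iiq awic jot pknw
Hunk 3: at line 1 remove [rlbe,fhakq,iiq] add [mfu] -> 6 lines: ylqy rim mfu awic jot pknw
Hunk 4: at line 2 remove [mfu] add [rwqt,tkp] -> 7 lines: ylqy rim rwqt tkp awic jot pknw
Hunk 5: at line 4 remove [awic] add [opec,erag,agk] -> 9 lines: ylqy rim rwqt tkp opec erag agk jot pknw
Final line 7: agk

Answer: agk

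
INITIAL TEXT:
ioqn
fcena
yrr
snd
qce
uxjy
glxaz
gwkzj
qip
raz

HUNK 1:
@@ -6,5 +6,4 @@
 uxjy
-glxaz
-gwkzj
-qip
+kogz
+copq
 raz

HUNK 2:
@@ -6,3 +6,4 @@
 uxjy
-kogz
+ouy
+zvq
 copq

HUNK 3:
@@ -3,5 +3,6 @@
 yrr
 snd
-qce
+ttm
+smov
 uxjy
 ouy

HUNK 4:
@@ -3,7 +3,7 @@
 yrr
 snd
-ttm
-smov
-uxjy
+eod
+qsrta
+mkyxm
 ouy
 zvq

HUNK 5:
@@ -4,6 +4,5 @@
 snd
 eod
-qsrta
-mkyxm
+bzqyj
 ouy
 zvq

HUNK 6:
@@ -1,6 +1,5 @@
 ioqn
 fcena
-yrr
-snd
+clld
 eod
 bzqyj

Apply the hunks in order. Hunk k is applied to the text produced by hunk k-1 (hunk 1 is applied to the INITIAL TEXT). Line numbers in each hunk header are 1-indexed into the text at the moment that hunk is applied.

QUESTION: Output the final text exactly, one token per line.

Answer: ioqn
fcena
clld
eod
bzqyj
ouy
zvq
copq
raz

Derivation:
Hunk 1: at line 6 remove [glxaz,gwkzj,qip] add [kogz,copq] -> 9 lines: ioqn fcena yrr snd qce uxjy kogz copq raz
Hunk 2: at line 6 remove [kogz] add [ouy,zvq] -> 10 lines: ioqn fcena yrr snd qce uxjy ouy zvq copq raz
Hunk 3: at line 3 remove [qce] add [ttm,smov] -> 11 lines: ioqn fcena yrr snd ttm smov uxjy ouy zvq copq raz
Hunk 4: at line 3 remove [ttm,smov,uxjy] add [eod,qsrta,mkyxm] -> 11 lines: ioqn fcena yrr snd eod qsrta mkyxm ouy zvq copq raz
Hunk 5: at line 4 remove [qsrta,mkyxm] add [bzqyj] -> 10 lines: ioqn fcena yrr snd eod bzqyj ouy zvq copq raz
Hunk 6: at line 1 remove [yrr,snd] add [clld] -> 9 lines: ioqn fcena clld eod bzqyj ouy zvq copq raz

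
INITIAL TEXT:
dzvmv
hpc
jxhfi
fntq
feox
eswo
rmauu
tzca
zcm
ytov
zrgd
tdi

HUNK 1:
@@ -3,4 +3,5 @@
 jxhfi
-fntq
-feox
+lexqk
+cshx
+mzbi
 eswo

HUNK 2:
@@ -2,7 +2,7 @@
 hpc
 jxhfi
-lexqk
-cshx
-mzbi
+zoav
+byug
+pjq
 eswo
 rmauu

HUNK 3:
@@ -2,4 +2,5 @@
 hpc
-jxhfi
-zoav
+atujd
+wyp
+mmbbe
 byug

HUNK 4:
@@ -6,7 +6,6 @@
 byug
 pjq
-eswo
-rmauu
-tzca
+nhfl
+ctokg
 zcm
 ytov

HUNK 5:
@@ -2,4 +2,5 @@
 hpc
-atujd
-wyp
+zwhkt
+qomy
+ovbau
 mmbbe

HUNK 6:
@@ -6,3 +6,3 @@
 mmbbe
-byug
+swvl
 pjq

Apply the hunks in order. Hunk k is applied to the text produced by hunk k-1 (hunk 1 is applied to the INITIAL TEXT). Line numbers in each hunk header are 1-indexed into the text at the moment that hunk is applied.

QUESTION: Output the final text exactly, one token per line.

Hunk 1: at line 3 remove [fntq,feox] add [lexqk,cshx,mzbi] -> 13 lines: dzvmv hpc jxhfi lexqk cshx mzbi eswo rmauu tzca zcm ytov zrgd tdi
Hunk 2: at line 2 remove [lexqk,cshx,mzbi] add [zoav,byug,pjq] -> 13 lines: dzvmv hpc jxhfi zoav byug pjq eswo rmauu tzca zcm ytov zrgd tdi
Hunk 3: at line 2 remove [jxhfi,zoav] add [atujd,wyp,mmbbe] -> 14 lines: dzvmv hpc atujd wyp mmbbe byug pjq eswo rmauu tzca zcm ytov zrgd tdi
Hunk 4: at line 6 remove [eswo,rmauu,tzca] add [nhfl,ctokg] -> 13 lines: dzvmv hpc atujd wyp mmbbe byug pjq nhfl ctokg zcm ytov zrgd tdi
Hunk 5: at line 2 remove [atujd,wyp] add [zwhkt,qomy,ovbau] -> 14 lines: dzvmv hpc zwhkt qomy ovbau mmbbe byug pjq nhfl ctokg zcm ytov zrgd tdi
Hunk 6: at line 6 remove [byug] add [swvl] -> 14 lines: dzvmv hpc zwhkt qomy ovbau mmbbe swvl pjq nhfl ctokg zcm ytov zrgd tdi

Answer: dzvmv
hpc
zwhkt
qomy
ovbau
mmbbe
swvl
pjq
nhfl
ctokg
zcm
ytov
zrgd
tdi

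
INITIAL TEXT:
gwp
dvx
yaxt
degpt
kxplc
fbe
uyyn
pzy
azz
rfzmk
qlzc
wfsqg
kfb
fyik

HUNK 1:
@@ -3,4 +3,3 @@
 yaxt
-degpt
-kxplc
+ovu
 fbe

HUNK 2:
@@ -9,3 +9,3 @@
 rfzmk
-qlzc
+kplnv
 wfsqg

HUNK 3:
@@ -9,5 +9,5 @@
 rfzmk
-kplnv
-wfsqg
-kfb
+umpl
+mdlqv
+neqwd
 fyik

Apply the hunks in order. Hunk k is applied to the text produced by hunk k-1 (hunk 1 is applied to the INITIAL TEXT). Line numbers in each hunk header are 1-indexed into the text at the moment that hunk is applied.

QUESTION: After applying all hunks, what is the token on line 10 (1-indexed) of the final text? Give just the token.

Hunk 1: at line 3 remove [degpt,kxplc] add [ovu] -> 13 lines: gwp dvx yaxt ovu fbe uyyn pzy azz rfzmk qlzc wfsqg kfb fyik
Hunk 2: at line 9 remove [qlzc] add [kplnv] -> 13 lines: gwp dvx yaxt ovu fbe uyyn pzy azz rfzmk kplnv wfsqg kfb fyik
Hunk 3: at line 9 remove [kplnv,wfsqg,kfb] add [umpl,mdlqv,neqwd] -> 13 lines: gwp dvx yaxt ovu fbe uyyn pzy azz rfzmk umpl mdlqv neqwd fyik
Final line 10: umpl

Answer: umpl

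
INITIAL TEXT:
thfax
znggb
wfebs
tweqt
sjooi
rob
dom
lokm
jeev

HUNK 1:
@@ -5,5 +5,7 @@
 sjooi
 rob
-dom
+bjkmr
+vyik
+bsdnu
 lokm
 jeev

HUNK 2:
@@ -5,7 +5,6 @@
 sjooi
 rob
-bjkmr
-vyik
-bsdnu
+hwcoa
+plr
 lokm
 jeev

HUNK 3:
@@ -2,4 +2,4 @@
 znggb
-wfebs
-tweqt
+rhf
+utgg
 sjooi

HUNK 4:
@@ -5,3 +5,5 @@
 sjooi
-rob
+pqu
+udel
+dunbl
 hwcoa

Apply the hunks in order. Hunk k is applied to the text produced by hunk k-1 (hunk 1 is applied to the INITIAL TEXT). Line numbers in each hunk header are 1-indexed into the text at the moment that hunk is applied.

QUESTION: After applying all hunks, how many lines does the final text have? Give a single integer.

Hunk 1: at line 5 remove [dom] add [bjkmr,vyik,bsdnu] -> 11 lines: thfax znggb wfebs tweqt sjooi rob bjkmr vyik bsdnu lokm jeev
Hunk 2: at line 5 remove [bjkmr,vyik,bsdnu] add [hwcoa,plr] -> 10 lines: thfax znggb wfebs tweqt sjooi rob hwcoa plr lokm jeev
Hunk 3: at line 2 remove [wfebs,tweqt] add [rhf,utgg] -> 10 lines: thfax znggb rhf utgg sjooi rob hwcoa plr lokm jeev
Hunk 4: at line 5 remove [rob] add [pqu,udel,dunbl] -> 12 lines: thfax znggb rhf utgg sjooi pqu udel dunbl hwcoa plr lokm jeev
Final line count: 12

Answer: 12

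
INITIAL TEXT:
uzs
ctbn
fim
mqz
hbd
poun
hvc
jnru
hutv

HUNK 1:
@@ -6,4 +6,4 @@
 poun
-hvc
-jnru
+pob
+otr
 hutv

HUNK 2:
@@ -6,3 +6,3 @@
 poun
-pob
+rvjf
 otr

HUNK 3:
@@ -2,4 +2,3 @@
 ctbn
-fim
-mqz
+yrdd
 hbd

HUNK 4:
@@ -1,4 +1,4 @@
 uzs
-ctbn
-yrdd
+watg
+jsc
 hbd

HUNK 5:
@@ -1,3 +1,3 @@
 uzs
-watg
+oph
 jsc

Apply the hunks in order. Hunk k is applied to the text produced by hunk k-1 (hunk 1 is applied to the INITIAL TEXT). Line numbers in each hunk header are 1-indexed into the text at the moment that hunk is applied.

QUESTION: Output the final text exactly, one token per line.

Answer: uzs
oph
jsc
hbd
poun
rvjf
otr
hutv

Derivation:
Hunk 1: at line 6 remove [hvc,jnru] add [pob,otr] -> 9 lines: uzs ctbn fim mqz hbd poun pob otr hutv
Hunk 2: at line 6 remove [pob] add [rvjf] -> 9 lines: uzs ctbn fim mqz hbd poun rvjf otr hutv
Hunk 3: at line 2 remove [fim,mqz] add [yrdd] -> 8 lines: uzs ctbn yrdd hbd poun rvjf otr hutv
Hunk 4: at line 1 remove [ctbn,yrdd] add [watg,jsc] -> 8 lines: uzs watg jsc hbd poun rvjf otr hutv
Hunk 5: at line 1 remove [watg] add [oph] -> 8 lines: uzs oph jsc hbd poun rvjf otr hutv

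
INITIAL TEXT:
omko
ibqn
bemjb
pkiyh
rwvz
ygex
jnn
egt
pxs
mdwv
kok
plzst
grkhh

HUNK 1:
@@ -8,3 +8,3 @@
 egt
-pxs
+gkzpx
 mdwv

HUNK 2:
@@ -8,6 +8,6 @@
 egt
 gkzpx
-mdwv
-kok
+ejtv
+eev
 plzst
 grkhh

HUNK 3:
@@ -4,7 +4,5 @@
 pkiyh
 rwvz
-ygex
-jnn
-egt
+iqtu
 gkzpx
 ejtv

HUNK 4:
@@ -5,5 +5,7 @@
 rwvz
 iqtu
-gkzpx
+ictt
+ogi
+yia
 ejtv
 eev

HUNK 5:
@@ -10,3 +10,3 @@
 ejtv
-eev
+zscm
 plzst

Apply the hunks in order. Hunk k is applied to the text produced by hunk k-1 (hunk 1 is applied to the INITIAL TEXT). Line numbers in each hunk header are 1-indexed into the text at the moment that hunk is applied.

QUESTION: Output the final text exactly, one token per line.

Hunk 1: at line 8 remove [pxs] add [gkzpx] -> 13 lines: omko ibqn bemjb pkiyh rwvz ygex jnn egt gkzpx mdwv kok plzst grkhh
Hunk 2: at line 8 remove [mdwv,kok] add [ejtv,eev] -> 13 lines: omko ibqn bemjb pkiyh rwvz ygex jnn egt gkzpx ejtv eev plzst grkhh
Hunk 3: at line 4 remove [ygex,jnn,egt] add [iqtu] -> 11 lines: omko ibqn bemjb pkiyh rwvz iqtu gkzpx ejtv eev plzst grkhh
Hunk 4: at line 5 remove [gkzpx] add [ictt,ogi,yia] -> 13 lines: omko ibqn bemjb pkiyh rwvz iqtu ictt ogi yia ejtv eev plzst grkhh
Hunk 5: at line 10 remove [eev] add [zscm] -> 13 lines: omko ibqn bemjb pkiyh rwvz iqtu ictt ogi yia ejtv zscm plzst grkhh

Answer: omko
ibqn
bemjb
pkiyh
rwvz
iqtu
ictt
ogi
yia
ejtv
zscm
plzst
grkhh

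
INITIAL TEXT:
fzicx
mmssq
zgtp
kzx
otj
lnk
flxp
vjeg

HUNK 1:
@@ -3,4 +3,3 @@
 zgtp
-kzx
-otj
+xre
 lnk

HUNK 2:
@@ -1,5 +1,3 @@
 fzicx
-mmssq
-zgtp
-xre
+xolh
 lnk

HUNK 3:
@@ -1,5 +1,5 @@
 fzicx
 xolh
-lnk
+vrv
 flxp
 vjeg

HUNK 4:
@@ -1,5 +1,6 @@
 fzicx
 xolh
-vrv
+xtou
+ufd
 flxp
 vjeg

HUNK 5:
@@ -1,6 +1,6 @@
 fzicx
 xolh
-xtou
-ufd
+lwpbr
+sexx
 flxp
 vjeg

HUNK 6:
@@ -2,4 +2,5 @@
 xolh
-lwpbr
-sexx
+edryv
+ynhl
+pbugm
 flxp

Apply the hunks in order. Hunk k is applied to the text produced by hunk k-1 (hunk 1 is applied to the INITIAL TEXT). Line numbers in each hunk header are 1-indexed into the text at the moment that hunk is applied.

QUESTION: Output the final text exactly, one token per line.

Hunk 1: at line 3 remove [kzx,otj] add [xre] -> 7 lines: fzicx mmssq zgtp xre lnk flxp vjeg
Hunk 2: at line 1 remove [mmssq,zgtp,xre] add [xolh] -> 5 lines: fzicx xolh lnk flxp vjeg
Hunk 3: at line 1 remove [lnk] add [vrv] -> 5 lines: fzicx xolh vrv flxp vjeg
Hunk 4: at line 1 remove [vrv] add [xtou,ufd] -> 6 lines: fzicx xolh xtou ufd flxp vjeg
Hunk 5: at line 1 remove [xtou,ufd] add [lwpbr,sexx] -> 6 lines: fzicx xolh lwpbr sexx flxp vjeg
Hunk 6: at line 2 remove [lwpbr,sexx] add [edryv,ynhl,pbugm] -> 7 lines: fzicx xolh edryv ynhl pbugm flxp vjeg

Answer: fzicx
xolh
edryv
ynhl
pbugm
flxp
vjeg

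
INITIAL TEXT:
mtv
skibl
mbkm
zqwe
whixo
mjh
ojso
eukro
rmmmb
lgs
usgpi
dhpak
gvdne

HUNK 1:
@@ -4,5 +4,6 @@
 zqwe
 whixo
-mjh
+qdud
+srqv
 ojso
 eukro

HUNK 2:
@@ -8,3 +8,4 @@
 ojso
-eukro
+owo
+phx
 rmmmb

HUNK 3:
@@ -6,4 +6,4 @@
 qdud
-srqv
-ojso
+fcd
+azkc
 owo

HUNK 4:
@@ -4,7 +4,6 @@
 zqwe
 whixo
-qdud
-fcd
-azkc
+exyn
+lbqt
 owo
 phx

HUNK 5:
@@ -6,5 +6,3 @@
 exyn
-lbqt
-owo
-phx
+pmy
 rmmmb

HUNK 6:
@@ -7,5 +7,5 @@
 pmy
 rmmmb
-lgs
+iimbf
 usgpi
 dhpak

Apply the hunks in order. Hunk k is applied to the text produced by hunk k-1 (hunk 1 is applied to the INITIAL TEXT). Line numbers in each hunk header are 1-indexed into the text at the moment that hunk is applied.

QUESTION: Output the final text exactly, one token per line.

Hunk 1: at line 4 remove [mjh] add [qdud,srqv] -> 14 lines: mtv skibl mbkm zqwe whixo qdud srqv ojso eukro rmmmb lgs usgpi dhpak gvdne
Hunk 2: at line 8 remove [eukro] add [owo,phx] -> 15 lines: mtv skibl mbkm zqwe whixo qdud srqv ojso owo phx rmmmb lgs usgpi dhpak gvdne
Hunk 3: at line 6 remove [srqv,ojso] add [fcd,azkc] -> 15 lines: mtv skibl mbkm zqwe whixo qdud fcd azkc owo phx rmmmb lgs usgpi dhpak gvdne
Hunk 4: at line 4 remove [qdud,fcd,azkc] add [exyn,lbqt] -> 14 lines: mtv skibl mbkm zqwe whixo exyn lbqt owo phx rmmmb lgs usgpi dhpak gvdne
Hunk 5: at line 6 remove [lbqt,owo,phx] add [pmy] -> 12 lines: mtv skibl mbkm zqwe whixo exyn pmy rmmmb lgs usgpi dhpak gvdne
Hunk 6: at line 7 remove [lgs] add [iimbf] -> 12 lines: mtv skibl mbkm zqwe whixo exyn pmy rmmmb iimbf usgpi dhpak gvdne

Answer: mtv
skibl
mbkm
zqwe
whixo
exyn
pmy
rmmmb
iimbf
usgpi
dhpak
gvdne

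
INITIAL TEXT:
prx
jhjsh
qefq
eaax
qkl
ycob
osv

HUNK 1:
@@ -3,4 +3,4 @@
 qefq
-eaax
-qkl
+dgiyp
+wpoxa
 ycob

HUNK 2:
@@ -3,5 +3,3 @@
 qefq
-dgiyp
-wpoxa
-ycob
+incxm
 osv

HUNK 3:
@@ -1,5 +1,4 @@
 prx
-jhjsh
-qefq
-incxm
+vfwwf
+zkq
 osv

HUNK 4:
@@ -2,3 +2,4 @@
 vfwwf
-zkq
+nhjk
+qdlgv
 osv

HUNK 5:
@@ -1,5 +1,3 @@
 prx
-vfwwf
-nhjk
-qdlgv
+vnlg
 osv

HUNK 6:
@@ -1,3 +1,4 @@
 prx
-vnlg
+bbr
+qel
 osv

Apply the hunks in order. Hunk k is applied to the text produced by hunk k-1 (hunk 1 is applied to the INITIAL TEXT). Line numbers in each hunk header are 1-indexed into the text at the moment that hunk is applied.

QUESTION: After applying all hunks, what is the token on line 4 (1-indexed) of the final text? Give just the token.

Answer: osv

Derivation:
Hunk 1: at line 3 remove [eaax,qkl] add [dgiyp,wpoxa] -> 7 lines: prx jhjsh qefq dgiyp wpoxa ycob osv
Hunk 2: at line 3 remove [dgiyp,wpoxa,ycob] add [incxm] -> 5 lines: prx jhjsh qefq incxm osv
Hunk 3: at line 1 remove [jhjsh,qefq,incxm] add [vfwwf,zkq] -> 4 lines: prx vfwwf zkq osv
Hunk 4: at line 2 remove [zkq] add [nhjk,qdlgv] -> 5 lines: prx vfwwf nhjk qdlgv osv
Hunk 5: at line 1 remove [vfwwf,nhjk,qdlgv] add [vnlg] -> 3 lines: prx vnlg osv
Hunk 6: at line 1 remove [vnlg] add [bbr,qel] -> 4 lines: prx bbr qel osv
Final line 4: osv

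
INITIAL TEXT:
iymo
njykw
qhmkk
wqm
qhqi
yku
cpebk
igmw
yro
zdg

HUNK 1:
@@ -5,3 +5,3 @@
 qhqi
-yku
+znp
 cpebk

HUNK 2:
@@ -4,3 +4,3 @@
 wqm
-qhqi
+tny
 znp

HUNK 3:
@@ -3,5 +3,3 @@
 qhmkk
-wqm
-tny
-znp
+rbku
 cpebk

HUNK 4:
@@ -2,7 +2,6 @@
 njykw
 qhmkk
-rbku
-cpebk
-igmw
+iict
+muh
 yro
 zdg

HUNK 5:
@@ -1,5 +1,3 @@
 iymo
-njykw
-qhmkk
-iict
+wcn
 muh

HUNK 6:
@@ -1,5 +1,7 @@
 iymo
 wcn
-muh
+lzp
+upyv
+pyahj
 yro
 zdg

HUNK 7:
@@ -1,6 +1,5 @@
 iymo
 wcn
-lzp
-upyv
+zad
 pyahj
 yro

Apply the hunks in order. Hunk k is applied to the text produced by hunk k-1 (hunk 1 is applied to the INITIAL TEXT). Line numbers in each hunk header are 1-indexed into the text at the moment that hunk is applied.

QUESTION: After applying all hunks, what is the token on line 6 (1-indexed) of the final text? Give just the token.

Hunk 1: at line 5 remove [yku] add [znp] -> 10 lines: iymo njykw qhmkk wqm qhqi znp cpebk igmw yro zdg
Hunk 2: at line 4 remove [qhqi] add [tny] -> 10 lines: iymo njykw qhmkk wqm tny znp cpebk igmw yro zdg
Hunk 3: at line 3 remove [wqm,tny,znp] add [rbku] -> 8 lines: iymo njykw qhmkk rbku cpebk igmw yro zdg
Hunk 4: at line 2 remove [rbku,cpebk,igmw] add [iict,muh] -> 7 lines: iymo njykw qhmkk iict muh yro zdg
Hunk 5: at line 1 remove [njykw,qhmkk,iict] add [wcn] -> 5 lines: iymo wcn muh yro zdg
Hunk 6: at line 1 remove [muh] add [lzp,upyv,pyahj] -> 7 lines: iymo wcn lzp upyv pyahj yro zdg
Hunk 7: at line 1 remove [lzp,upyv] add [zad] -> 6 lines: iymo wcn zad pyahj yro zdg
Final line 6: zdg

Answer: zdg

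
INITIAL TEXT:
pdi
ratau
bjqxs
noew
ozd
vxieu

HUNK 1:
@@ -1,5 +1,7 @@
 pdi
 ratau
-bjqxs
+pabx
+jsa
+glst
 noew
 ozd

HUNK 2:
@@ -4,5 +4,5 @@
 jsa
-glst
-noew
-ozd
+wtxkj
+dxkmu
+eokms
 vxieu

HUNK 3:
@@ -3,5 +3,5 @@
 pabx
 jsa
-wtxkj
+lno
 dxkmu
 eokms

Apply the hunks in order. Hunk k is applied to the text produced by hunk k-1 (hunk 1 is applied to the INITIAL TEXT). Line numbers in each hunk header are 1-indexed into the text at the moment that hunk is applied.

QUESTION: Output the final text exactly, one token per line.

Answer: pdi
ratau
pabx
jsa
lno
dxkmu
eokms
vxieu

Derivation:
Hunk 1: at line 1 remove [bjqxs] add [pabx,jsa,glst] -> 8 lines: pdi ratau pabx jsa glst noew ozd vxieu
Hunk 2: at line 4 remove [glst,noew,ozd] add [wtxkj,dxkmu,eokms] -> 8 lines: pdi ratau pabx jsa wtxkj dxkmu eokms vxieu
Hunk 3: at line 3 remove [wtxkj] add [lno] -> 8 lines: pdi ratau pabx jsa lno dxkmu eokms vxieu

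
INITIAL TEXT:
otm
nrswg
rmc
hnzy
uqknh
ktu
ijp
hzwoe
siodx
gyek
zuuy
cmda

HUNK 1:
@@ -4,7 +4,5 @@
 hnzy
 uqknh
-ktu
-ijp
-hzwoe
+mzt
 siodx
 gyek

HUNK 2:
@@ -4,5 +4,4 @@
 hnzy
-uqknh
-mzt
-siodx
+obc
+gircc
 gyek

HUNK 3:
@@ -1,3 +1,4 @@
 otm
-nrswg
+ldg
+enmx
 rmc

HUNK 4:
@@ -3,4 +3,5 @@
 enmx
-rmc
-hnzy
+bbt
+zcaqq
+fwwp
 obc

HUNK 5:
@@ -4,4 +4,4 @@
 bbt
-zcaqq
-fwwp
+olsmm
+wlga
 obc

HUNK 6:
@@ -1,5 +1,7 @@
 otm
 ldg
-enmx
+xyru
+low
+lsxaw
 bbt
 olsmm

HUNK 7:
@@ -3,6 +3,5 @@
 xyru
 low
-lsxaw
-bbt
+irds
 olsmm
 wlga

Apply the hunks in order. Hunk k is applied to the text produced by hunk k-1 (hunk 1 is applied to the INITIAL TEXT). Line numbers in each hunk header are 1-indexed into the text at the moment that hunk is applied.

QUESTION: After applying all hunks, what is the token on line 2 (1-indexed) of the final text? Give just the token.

Answer: ldg

Derivation:
Hunk 1: at line 4 remove [ktu,ijp,hzwoe] add [mzt] -> 10 lines: otm nrswg rmc hnzy uqknh mzt siodx gyek zuuy cmda
Hunk 2: at line 4 remove [uqknh,mzt,siodx] add [obc,gircc] -> 9 lines: otm nrswg rmc hnzy obc gircc gyek zuuy cmda
Hunk 3: at line 1 remove [nrswg] add [ldg,enmx] -> 10 lines: otm ldg enmx rmc hnzy obc gircc gyek zuuy cmda
Hunk 4: at line 3 remove [rmc,hnzy] add [bbt,zcaqq,fwwp] -> 11 lines: otm ldg enmx bbt zcaqq fwwp obc gircc gyek zuuy cmda
Hunk 5: at line 4 remove [zcaqq,fwwp] add [olsmm,wlga] -> 11 lines: otm ldg enmx bbt olsmm wlga obc gircc gyek zuuy cmda
Hunk 6: at line 1 remove [enmx] add [xyru,low,lsxaw] -> 13 lines: otm ldg xyru low lsxaw bbt olsmm wlga obc gircc gyek zuuy cmda
Hunk 7: at line 3 remove [lsxaw,bbt] add [irds] -> 12 lines: otm ldg xyru low irds olsmm wlga obc gircc gyek zuuy cmda
Final line 2: ldg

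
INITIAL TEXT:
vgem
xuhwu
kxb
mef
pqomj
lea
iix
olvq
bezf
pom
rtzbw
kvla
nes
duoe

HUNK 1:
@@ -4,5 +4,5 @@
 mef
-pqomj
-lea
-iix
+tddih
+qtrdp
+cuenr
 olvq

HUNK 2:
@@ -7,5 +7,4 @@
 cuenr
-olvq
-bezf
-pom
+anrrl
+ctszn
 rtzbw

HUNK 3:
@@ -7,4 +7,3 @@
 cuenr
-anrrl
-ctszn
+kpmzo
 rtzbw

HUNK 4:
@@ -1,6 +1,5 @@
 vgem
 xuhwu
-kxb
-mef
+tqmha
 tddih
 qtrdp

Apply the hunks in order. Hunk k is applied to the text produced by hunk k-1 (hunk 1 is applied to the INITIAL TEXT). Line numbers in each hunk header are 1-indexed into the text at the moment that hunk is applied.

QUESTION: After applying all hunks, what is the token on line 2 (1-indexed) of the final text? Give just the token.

Hunk 1: at line 4 remove [pqomj,lea,iix] add [tddih,qtrdp,cuenr] -> 14 lines: vgem xuhwu kxb mef tddih qtrdp cuenr olvq bezf pom rtzbw kvla nes duoe
Hunk 2: at line 7 remove [olvq,bezf,pom] add [anrrl,ctszn] -> 13 lines: vgem xuhwu kxb mef tddih qtrdp cuenr anrrl ctszn rtzbw kvla nes duoe
Hunk 3: at line 7 remove [anrrl,ctszn] add [kpmzo] -> 12 lines: vgem xuhwu kxb mef tddih qtrdp cuenr kpmzo rtzbw kvla nes duoe
Hunk 4: at line 1 remove [kxb,mef] add [tqmha] -> 11 lines: vgem xuhwu tqmha tddih qtrdp cuenr kpmzo rtzbw kvla nes duoe
Final line 2: xuhwu

Answer: xuhwu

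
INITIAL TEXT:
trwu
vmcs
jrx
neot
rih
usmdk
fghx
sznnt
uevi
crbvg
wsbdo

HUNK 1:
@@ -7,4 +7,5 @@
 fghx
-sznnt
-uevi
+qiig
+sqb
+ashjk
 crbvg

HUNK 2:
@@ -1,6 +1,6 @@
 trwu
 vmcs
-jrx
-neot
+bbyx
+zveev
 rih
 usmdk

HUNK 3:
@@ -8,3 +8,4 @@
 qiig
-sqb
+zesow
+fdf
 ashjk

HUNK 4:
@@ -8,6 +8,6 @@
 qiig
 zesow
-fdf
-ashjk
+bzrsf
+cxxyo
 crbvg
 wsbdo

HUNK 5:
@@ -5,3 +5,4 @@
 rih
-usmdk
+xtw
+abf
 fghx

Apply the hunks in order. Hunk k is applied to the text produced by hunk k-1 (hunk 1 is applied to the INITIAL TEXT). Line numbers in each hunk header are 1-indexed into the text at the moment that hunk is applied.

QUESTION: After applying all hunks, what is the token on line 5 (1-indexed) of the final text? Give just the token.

Answer: rih

Derivation:
Hunk 1: at line 7 remove [sznnt,uevi] add [qiig,sqb,ashjk] -> 12 lines: trwu vmcs jrx neot rih usmdk fghx qiig sqb ashjk crbvg wsbdo
Hunk 2: at line 1 remove [jrx,neot] add [bbyx,zveev] -> 12 lines: trwu vmcs bbyx zveev rih usmdk fghx qiig sqb ashjk crbvg wsbdo
Hunk 3: at line 8 remove [sqb] add [zesow,fdf] -> 13 lines: trwu vmcs bbyx zveev rih usmdk fghx qiig zesow fdf ashjk crbvg wsbdo
Hunk 4: at line 8 remove [fdf,ashjk] add [bzrsf,cxxyo] -> 13 lines: trwu vmcs bbyx zveev rih usmdk fghx qiig zesow bzrsf cxxyo crbvg wsbdo
Hunk 5: at line 5 remove [usmdk] add [xtw,abf] -> 14 lines: trwu vmcs bbyx zveev rih xtw abf fghx qiig zesow bzrsf cxxyo crbvg wsbdo
Final line 5: rih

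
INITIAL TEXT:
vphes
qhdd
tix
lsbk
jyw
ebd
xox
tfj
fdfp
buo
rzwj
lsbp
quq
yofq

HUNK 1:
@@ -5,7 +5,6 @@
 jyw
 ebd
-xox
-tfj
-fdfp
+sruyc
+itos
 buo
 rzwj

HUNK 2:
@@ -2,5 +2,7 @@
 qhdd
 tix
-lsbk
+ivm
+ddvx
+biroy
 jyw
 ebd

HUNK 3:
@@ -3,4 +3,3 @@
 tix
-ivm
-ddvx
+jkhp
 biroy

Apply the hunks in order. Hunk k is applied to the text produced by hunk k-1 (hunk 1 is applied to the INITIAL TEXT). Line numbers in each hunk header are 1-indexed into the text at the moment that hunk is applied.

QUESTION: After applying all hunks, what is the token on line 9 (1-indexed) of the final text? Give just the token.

Hunk 1: at line 5 remove [xox,tfj,fdfp] add [sruyc,itos] -> 13 lines: vphes qhdd tix lsbk jyw ebd sruyc itos buo rzwj lsbp quq yofq
Hunk 2: at line 2 remove [lsbk] add [ivm,ddvx,biroy] -> 15 lines: vphes qhdd tix ivm ddvx biroy jyw ebd sruyc itos buo rzwj lsbp quq yofq
Hunk 3: at line 3 remove [ivm,ddvx] add [jkhp] -> 14 lines: vphes qhdd tix jkhp biroy jyw ebd sruyc itos buo rzwj lsbp quq yofq
Final line 9: itos

Answer: itos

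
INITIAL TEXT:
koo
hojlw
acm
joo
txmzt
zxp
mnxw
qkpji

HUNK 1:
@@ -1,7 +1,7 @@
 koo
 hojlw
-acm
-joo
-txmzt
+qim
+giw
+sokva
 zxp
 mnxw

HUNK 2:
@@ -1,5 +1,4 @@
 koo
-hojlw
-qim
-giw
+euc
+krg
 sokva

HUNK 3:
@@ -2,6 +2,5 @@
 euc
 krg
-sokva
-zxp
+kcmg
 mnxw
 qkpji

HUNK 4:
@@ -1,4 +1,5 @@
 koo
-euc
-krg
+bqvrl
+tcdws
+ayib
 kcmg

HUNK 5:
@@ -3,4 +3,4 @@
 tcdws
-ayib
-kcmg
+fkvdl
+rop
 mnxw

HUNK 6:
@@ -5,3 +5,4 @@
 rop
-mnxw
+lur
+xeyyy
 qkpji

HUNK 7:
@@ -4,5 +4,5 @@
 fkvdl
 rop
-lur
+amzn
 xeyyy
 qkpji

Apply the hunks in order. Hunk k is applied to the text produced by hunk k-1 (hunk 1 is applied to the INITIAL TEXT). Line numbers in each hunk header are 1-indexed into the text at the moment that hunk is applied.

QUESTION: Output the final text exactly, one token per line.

Answer: koo
bqvrl
tcdws
fkvdl
rop
amzn
xeyyy
qkpji

Derivation:
Hunk 1: at line 1 remove [acm,joo,txmzt] add [qim,giw,sokva] -> 8 lines: koo hojlw qim giw sokva zxp mnxw qkpji
Hunk 2: at line 1 remove [hojlw,qim,giw] add [euc,krg] -> 7 lines: koo euc krg sokva zxp mnxw qkpji
Hunk 3: at line 2 remove [sokva,zxp] add [kcmg] -> 6 lines: koo euc krg kcmg mnxw qkpji
Hunk 4: at line 1 remove [euc,krg] add [bqvrl,tcdws,ayib] -> 7 lines: koo bqvrl tcdws ayib kcmg mnxw qkpji
Hunk 5: at line 3 remove [ayib,kcmg] add [fkvdl,rop] -> 7 lines: koo bqvrl tcdws fkvdl rop mnxw qkpji
Hunk 6: at line 5 remove [mnxw] add [lur,xeyyy] -> 8 lines: koo bqvrl tcdws fkvdl rop lur xeyyy qkpji
Hunk 7: at line 4 remove [lur] add [amzn] -> 8 lines: koo bqvrl tcdws fkvdl rop amzn xeyyy qkpji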